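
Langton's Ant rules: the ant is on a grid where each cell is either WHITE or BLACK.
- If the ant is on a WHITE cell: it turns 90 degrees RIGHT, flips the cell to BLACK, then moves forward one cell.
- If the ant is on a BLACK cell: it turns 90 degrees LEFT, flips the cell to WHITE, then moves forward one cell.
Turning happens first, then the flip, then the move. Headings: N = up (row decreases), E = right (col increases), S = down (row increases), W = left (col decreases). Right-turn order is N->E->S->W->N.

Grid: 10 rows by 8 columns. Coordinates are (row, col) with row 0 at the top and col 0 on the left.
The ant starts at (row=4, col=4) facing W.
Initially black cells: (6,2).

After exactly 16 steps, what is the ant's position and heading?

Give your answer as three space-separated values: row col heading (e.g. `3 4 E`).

Step 1: on WHITE (4,4): turn R to N, flip to black, move to (3,4). |black|=2
Step 2: on WHITE (3,4): turn R to E, flip to black, move to (3,5). |black|=3
Step 3: on WHITE (3,5): turn R to S, flip to black, move to (4,5). |black|=4
Step 4: on WHITE (4,5): turn R to W, flip to black, move to (4,4). |black|=5
Step 5: on BLACK (4,4): turn L to S, flip to white, move to (5,4). |black|=4
Step 6: on WHITE (5,4): turn R to W, flip to black, move to (5,3). |black|=5
Step 7: on WHITE (5,3): turn R to N, flip to black, move to (4,3). |black|=6
Step 8: on WHITE (4,3): turn R to E, flip to black, move to (4,4). |black|=7
Step 9: on WHITE (4,4): turn R to S, flip to black, move to (5,4). |black|=8
Step 10: on BLACK (5,4): turn L to E, flip to white, move to (5,5). |black|=7
Step 11: on WHITE (5,5): turn R to S, flip to black, move to (6,5). |black|=8
Step 12: on WHITE (6,5): turn R to W, flip to black, move to (6,4). |black|=9
Step 13: on WHITE (6,4): turn R to N, flip to black, move to (5,4). |black|=10
Step 14: on WHITE (5,4): turn R to E, flip to black, move to (5,5). |black|=11
Step 15: on BLACK (5,5): turn L to N, flip to white, move to (4,5). |black|=10
Step 16: on BLACK (4,5): turn L to W, flip to white, move to (4,4). |black|=9

Answer: 4 4 W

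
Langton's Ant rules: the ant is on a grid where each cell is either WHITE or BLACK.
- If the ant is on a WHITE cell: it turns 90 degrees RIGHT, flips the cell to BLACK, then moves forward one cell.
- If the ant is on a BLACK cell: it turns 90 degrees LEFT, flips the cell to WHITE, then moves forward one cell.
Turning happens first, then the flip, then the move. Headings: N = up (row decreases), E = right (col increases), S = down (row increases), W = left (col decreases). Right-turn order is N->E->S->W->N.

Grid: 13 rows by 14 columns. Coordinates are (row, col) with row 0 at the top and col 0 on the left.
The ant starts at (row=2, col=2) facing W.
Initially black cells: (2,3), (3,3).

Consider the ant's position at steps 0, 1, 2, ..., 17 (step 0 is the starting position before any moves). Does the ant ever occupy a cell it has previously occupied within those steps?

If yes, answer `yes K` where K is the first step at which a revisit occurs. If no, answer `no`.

Answer: yes 10

Derivation:
Step 1: on WHITE (2,2): turn R to N, flip to black, move to (1,2). |black|=3 — new cell
Step 2: on WHITE (1,2): turn R to E, flip to black, move to (1,3). |black|=4 — new cell
Step 3: on WHITE (1,3): turn R to S, flip to black, move to (2,3). |black|=5 — new cell
Step 4: on BLACK (2,3): turn L to E, flip to white, move to (2,4). |black|=4 — new cell
Step 5: on WHITE (2,4): turn R to S, flip to black, move to (3,4). |black|=5 — new cell
Step 6: on WHITE (3,4): turn R to W, flip to black, move to (3,3). |black|=6 — new cell
Step 7: on BLACK (3,3): turn L to S, flip to white, move to (4,3). |black|=5 — new cell
Step 8: on WHITE (4,3): turn R to W, flip to black, move to (4,2). |black|=6 — new cell
Step 9: on WHITE (4,2): turn R to N, flip to black, move to (3,2). |black|=7 — new cell
Step 10: on WHITE (3,2): turn R to E, flip to black, move to (3,3). |black|=8 — REVISIT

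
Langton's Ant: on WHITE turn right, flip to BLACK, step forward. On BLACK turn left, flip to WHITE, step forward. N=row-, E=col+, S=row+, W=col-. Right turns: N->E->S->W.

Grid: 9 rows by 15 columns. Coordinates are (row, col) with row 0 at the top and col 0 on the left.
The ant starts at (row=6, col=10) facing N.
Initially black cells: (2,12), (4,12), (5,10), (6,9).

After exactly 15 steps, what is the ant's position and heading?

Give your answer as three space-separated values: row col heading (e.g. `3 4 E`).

Step 1: on WHITE (6,10): turn R to E, flip to black, move to (6,11). |black|=5
Step 2: on WHITE (6,11): turn R to S, flip to black, move to (7,11). |black|=6
Step 3: on WHITE (7,11): turn R to W, flip to black, move to (7,10). |black|=7
Step 4: on WHITE (7,10): turn R to N, flip to black, move to (6,10). |black|=8
Step 5: on BLACK (6,10): turn L to W, flip to white, move to (6,9). |black|=7
Step 6: on BLACK (6,9): turn L to S, flip to white, move to (7,9). |black|=6
Step 7: on WHITE (7,9): turn R to W, flip to black, move to (7,8). |black|=7
Step 8: on WHITE (7,8): turn R to N, flip to black, move to (6,8). |black|=8
Step 9: on WHITE (6,8): turn R to E, flip to black, move to (6,9). |black|=9
Step 10: on WHITE (6,9): turn R to S, flip to black, move to (7,9). |black|=10
Step 11: on BLACK (7,9): turn L to E, flip to white, move to (7,10). |black|=9
Step 12: on BLACK (7,10): turn L to N, flip to white, move to (6,10). |black|=8
Step 13: on WHITE (6,10): turn R to E, flip to black, move to (6,11). |black|=9
Step 14: on BLACK (6,11): turn L to N, flip to white, move to (5,11). |black|=8
Step 15: on WHITE (5,11): turn R to E, flip to black, move to (5,12). |black|=9

Answer: 5 12 E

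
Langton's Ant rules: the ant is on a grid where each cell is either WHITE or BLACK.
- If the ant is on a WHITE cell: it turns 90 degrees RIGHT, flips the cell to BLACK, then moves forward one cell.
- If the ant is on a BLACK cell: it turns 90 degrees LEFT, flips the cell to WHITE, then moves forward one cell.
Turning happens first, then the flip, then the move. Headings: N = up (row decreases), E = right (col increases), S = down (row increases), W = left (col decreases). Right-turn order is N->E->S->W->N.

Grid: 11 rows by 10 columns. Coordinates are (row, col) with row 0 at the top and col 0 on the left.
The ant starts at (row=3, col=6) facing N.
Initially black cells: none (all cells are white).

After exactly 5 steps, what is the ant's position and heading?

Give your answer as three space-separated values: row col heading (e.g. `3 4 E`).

Answer: 3 5 W

Derivation:
Step 1: on WHITE (3,6): turn R to E, flip to black, move to (3,7). |black|=1
Step 2: on WHITE (3,7): turn R to S, flip to black, move to (4,7). |black|=2
Step 3: on WHITE (4,7): turn R to W, flip to black, move to (4,6). |black|=3
Step 4: on WHITE (4,6): turn R to N, flip to black, move to (3,6). |black|=4
Step 5: on BLACK (3,6): turn L to W, flip to white, move to (3,5). |black|=3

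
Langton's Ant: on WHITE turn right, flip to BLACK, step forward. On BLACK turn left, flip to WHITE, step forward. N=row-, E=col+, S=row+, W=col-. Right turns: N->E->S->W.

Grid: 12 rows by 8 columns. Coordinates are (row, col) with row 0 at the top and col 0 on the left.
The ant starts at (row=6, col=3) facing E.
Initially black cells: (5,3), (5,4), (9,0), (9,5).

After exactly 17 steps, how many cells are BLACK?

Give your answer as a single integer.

Answer: 11

Derivation:
Step 1: on WHITE (6,3): turn R to S, flip to black, move to (7,3). |black|=5
Step 2: on WHITE (7,3): turn R to W, flip to black, move to (7,2). |black|=6
Step 3: on WHITE (7,2): turn R to N, flip to black, move to (6,2). |black|=7
Step 4: on WHITE (6,2): turn R to E, flip to black, move to (6,3). |black|=8
Step 5: on BLACK (6,3): turn L to N, flip to white, move to (5,3). |black|=7
Step 6: on BLACK (5,3): turn L to W, flip to white, move to (5,2). |black|=6
Step 7: on WHITE (5,2): turn R to N, flip to black, move to (4,2). |black|=7
Step 8: on WHITE (4,2): turn R to E, flip to black, move to (4,3). |black|=8
Step 9: on WHITE (4,3): turn R to S, flip to black, move to (5,3). |black|=9
Step 10: on WHITE (5,3): turn R to W, flip to black, move to (5,2). |black|=10
Step 11: on BLACK (5,2): turn L to S, flip to white, move to (6,2). |black|=9
Step 12: on BLACK (6,2): turn L to E, flip to white, move to (6,3). |black|=8
Step 13: on WHITE (6,3): turn R to S, flip to black, move to (7,3). |black|=9
Step 14: on BLACK (7,3): turn L to E, flip to white, move to (7,4). |black|=8
Step 15: on WHITE (7,4): turn R to S, flip to black, move to (8,4). |black|=9
Step 16: on WHITE (8,4): turn R to W, flip to black, move to (8,3). |black|=10
Step 17: on WHITE (8,3): turn R to N, flip to black, move to (7,3). |black|=11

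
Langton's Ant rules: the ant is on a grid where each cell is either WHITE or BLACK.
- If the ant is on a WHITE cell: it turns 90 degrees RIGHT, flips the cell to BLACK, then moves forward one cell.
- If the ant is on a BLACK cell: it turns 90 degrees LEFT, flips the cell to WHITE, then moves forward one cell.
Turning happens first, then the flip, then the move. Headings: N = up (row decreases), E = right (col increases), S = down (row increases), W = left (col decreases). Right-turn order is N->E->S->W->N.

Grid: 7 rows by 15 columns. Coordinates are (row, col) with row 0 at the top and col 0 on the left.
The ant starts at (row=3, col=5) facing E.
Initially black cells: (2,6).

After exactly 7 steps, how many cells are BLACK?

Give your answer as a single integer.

Answer: 4

Derivation:
Step 1: on WHITE (3,5): turn R to S, flip to black, move to (4,5). |black|=2
Step 2: on WHITE (4,5): turn R to W, flip to black, move to (4,4). |black|=3
Step 3: on WHITE (4,4): turn R to N, flip to black, move to (3,4). |black|=4
Step 4: on WHITE (3,4): turn R to E, flip to black, move to (3,5). |black|=5
Step 5: on BLACK (3,5): turn L to N, flip to white, move to (2,5). |black|=4
Step 6: on WHITE (2,5): turn R to E, flip to black, move to (2,6). |black|=5
Step 7: on BLACK (2,6): turn L to N, flip to white, move to (1,6). |black|=4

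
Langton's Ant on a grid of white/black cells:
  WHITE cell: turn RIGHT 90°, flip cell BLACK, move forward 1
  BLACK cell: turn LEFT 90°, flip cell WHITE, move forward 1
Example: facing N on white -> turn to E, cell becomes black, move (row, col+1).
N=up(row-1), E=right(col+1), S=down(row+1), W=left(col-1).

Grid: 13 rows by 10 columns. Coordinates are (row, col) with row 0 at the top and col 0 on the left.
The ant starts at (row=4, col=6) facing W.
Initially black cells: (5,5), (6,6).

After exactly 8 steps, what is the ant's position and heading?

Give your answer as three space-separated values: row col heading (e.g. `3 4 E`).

Answer: 6 4 W

Derivation:
Step 1: on WHITE (4,6): turn R to N, flip to black, move to (3,6). |black|=3
Step 2: on WHITE (3,6): turn R to E, flip to black, move to (3,7). |black|=4
Step 3: on WHITE (3,7): turn R to S, flip to black, move to (4,7). |black|=5
Step 4: on WHITE (4,7): turn R to W, flip to black, move to (4,6). |black|=6
Step 5: on BLACK (4,6): turn L to S, flip to white, move to (5,6). |black|=5
Step 6: on WHITE (5,6): turn R to W, flip to black, move to (5,5). |black|=6
Step 7: on BLACK (5,5): turn L to S, flip to white, move to (6,5). |black|=5
Step 8: on WHITE (6,5): turn R to W, flip to black, move to (6,4). |black|=6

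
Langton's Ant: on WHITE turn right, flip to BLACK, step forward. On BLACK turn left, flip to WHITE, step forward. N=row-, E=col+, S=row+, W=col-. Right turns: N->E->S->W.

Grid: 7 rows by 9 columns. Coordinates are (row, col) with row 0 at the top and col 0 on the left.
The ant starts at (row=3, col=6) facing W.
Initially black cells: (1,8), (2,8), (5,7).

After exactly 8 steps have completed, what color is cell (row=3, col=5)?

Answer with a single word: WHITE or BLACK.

Step 1: on WHITE (3,6): turn R to N, flip to black, move to (2,6). |black|=4
Step 2: on WHITE (2,6): turn R to E, flip to black, move to (2,7). |black|=5
Step 3: on WHITE (2,7): turn R to S, flip to black, move to (3,7). |black|=6
Step 4: on WHITE (3,7): turn R to W, flip to black, move to (3,6). |black|=7
Step 5: on BLACK (3,6): turn L to S, flip to white, move to (4,6). |black|=6
Step 6: on WHITE (4,6): turn R to W, flip to black, move to (4,5). |black|=7
Step 7: on WHITE (4,5): turn R to N, flip to black, move to (3,5). |black|=8
Step 8: on WHITE (3,5): turn R to E, flip to black, move to (3,6). |black|=9

Answer: BLACK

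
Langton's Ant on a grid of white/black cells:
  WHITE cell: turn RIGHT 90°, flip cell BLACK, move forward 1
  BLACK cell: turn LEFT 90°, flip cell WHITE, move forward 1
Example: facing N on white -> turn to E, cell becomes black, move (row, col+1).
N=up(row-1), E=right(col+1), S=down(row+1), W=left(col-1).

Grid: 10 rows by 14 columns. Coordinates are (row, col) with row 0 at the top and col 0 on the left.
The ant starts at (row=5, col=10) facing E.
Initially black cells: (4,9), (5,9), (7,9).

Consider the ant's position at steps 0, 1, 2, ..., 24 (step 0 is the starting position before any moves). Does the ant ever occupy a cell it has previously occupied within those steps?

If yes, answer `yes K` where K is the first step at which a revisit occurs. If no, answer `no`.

Step 1: on WHITE (5,10): turn R to S, flip to black, move to (6,10). |black|=4 — new cell
Step 2: on WHITE (6,10): turn R to W, flip to black, move to (6,9). |black|=5 — new cell
Step 3: on WHITE (6,9): turn R to N, flip to black, move to (5,9). |black|=6 — new cell
Step 4: on BLACK (5,9): turn L to W, flip to white, move to (5,8). |black|=5 — new cell
Step 5: on WHITE (5,8): turn R to N, flip to black, move to (4,8). |black|=6 — new cell
Step 6: on WHITE (4,8): turn R to E, flip to black, move to (4,9). |black|=7 — new cell
Step 7: on BLACK (4,9): turn L to N, flip to white, move to (3,9). |black|=6 — new cell
Step 8: on WHITE (3,9): turn R to E, flip to black, move to (3,10). |black|=7 — new cell
Step 9: on WHITE (3,10): turn R to S, flip to black, move to (4,10). |black|=8 — new cell
Step 10: on WHITE (4,10): turn R to W, flip to black, move to (4,9). |black|=9 — REVISIT

Answer: yes 10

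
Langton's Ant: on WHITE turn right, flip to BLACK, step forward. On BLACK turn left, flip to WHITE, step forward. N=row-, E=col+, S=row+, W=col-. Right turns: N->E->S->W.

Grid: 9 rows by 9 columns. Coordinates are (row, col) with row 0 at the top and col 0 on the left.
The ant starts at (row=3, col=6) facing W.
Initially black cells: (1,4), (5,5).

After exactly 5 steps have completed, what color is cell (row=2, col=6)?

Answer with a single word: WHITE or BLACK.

Answer: BLACK

Derivation:
Step 1: on WHITE (3,6): turn R to N, flip to black, move to (2,6). |black|=3
Step 2: on WHITE (2,6): turn R to E, flip to black, move to (2,7). |black|=4
Step 3: on WHITE (2,7): turn R to S, flip to black, move to (3,7). |black|=5
Step 4: on WHITE (3,7): turn R to W, flip to black, move to (3,6). |black|=6
Step 5: on BLACK (3,6): turn L to S, flip to white, move to (4,6). |black|=5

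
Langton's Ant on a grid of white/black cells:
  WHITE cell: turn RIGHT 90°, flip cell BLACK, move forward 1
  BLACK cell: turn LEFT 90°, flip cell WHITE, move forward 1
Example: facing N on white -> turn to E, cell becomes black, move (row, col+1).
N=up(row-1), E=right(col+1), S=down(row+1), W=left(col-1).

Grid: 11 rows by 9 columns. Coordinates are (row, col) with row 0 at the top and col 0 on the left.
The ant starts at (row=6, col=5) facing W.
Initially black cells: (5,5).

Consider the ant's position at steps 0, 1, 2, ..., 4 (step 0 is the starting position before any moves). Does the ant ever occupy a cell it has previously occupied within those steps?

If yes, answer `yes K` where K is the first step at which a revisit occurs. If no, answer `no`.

Answer: no

Derivation:
Step 1: on WHITE (6,5): turn R to N, flip to black, move to (5,5). |black|=2 — new cell
Step 2: on BLACK (5,5): turn L to W, flip to white, move to (5,4). |black|=1 — new cell
Step 3: on WHITE (5,4): turn R to N, flip to black, move to (4,4). |black|=2 — new cell
Step 4: on WHITE (4,4): turn R to E, flip to black, move to (4,5). |black|=3 — new cell
No revisit within 4 steps.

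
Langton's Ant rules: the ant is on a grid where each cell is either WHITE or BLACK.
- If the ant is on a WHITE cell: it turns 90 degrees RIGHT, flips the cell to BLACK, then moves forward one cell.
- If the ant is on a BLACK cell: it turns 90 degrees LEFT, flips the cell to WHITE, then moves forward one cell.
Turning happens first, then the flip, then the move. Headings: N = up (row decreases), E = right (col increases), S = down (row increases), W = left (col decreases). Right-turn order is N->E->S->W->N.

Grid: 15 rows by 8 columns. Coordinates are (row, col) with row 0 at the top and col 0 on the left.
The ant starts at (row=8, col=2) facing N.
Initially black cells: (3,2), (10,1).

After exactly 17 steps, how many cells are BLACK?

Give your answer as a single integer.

Answer: 9

Derivation:
Step 1: on WHITE (8,2): turn R to E, flip to black, move to (8,3). |black|=3
Step 2: on WHITE (8,3): turn R to S, flip to black, move to (9,3). |black|=4
Step 3: on WHITE (9,3): turn R to W, flip to black, move to (9,2). |black|=5
Step 4: on WHITE (9,2): turn R to N, flip to black, move to (8,2). |black|=6
Step 5: on BLACK (8,2): turn L to W, flip to white, move to (8,1). |black|=5
Step 6: on WHITE (8,1): turn R to N, flip to black, move to (7,1). |black|=6
Step 7: on WHITE (7,1): turn R to E, flip to black, move to (7,2). |black|=7
Step 8: on WHITE (7,2): turn R to S, flip to black, move to (8,2). |black|=8
Step 9: on WHITE (8,2): turn R to W, flip to black, move to (8,1). |black|=9
Step 10: on BLACK (8,1): turn L to S, flip to white, move to (9,1). |black|=8
Step 11: on WHITE (9,1): turn R to W, flip to black, move to (9,0). |black|=9
Step 12: on WHITE (9,0): turn R to N, flip to black, move to (8,0). |black|=10
Step 13: on WHITE (8,0): turn R to E, flip to black, move to (8,1). |black|=11
Step 14: on WHITE (8,1): turn R to S, flip to black, move to (9,1). |black|=12
Step 15: on BLACK (9,1): turn L to E, flip to white, move to (9,2). |black|=11
Step 16: on BLACK (9,2): turn L to N, flip to white, move to (8,2). |black|=10
Step 17: on BLACK (8,2): turn L to W, flip to white, move to (8,1). |black|=9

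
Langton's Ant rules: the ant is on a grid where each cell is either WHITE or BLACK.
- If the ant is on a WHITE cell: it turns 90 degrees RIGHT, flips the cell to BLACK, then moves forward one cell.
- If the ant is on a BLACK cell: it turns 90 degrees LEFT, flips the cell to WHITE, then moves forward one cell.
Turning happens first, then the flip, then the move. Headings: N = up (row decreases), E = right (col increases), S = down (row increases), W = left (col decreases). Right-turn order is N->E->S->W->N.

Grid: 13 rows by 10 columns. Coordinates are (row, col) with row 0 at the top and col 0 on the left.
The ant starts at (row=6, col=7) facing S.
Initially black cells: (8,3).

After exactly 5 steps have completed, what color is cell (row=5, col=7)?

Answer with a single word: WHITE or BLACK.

Answer: BLACK

Derivation:
Step 1: on WHITE (6,7): turn R to W, flip to black, move to (6,6). |black|=2
Step 2: on WHITE (6,6): turn R to N, flip to black, move to (5,6). |black|=3
Step 3: on WHITE (5,6): turn R to E, flip to black, move to (5,7). |black|=4
Step 4: on WHITE (5,7): turn R to S, flip to black, move to (6,7). |black|=5
Step 5: on BLACK (6,7): turn L to E, flip to white, move to (6,8). |black|=4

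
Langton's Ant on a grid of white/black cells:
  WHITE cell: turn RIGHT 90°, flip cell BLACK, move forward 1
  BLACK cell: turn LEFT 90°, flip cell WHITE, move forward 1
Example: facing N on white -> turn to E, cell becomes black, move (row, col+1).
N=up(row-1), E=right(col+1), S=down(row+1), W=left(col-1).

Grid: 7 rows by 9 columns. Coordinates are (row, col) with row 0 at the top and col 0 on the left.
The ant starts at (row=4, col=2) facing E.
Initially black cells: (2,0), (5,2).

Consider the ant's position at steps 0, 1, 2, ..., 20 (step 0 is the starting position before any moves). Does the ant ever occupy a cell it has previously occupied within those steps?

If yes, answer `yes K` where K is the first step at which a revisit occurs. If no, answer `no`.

Answer: yes 5

Derivation:
Step 1: on WHITE (4,2): turn R to S, flip to black, move to (5,2). |black|=3 — new cell
Step 2: on BLACK (5,2): turn L to E, flip to white, move to (5,3). |black|=2 — new cell
Step 3: on WHITE (5,3): turn R to S, flip to black, move to (6,3). |black|=3 — new cell
Step 4: on WHITE (6,3): turn R to W, flip to black, move to (6,2). |black|=4 — new cell
Step 5: on WHITE (6,2): turn R to N, flip to black, move to (5,2). |black|=5 — REVISIT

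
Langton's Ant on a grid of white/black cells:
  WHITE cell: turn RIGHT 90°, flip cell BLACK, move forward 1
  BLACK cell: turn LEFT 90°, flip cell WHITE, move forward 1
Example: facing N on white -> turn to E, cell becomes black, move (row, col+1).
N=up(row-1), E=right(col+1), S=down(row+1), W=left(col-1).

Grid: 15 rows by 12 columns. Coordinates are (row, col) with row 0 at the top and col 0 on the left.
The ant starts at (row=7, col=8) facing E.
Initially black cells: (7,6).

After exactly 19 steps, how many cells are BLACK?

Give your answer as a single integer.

Step 1: on WHITE (7,8): turn R to S, flip to black, move to (8,8). |black|=2
Step 2: on WHITE (8,8): turn R to W, flip to black, move to (8,7). |black|=3
Step 3: on WHITE (8,7): turn R to N, flip to black, move to (7,7). |black|=4
Step 4: on WHITE (7,7): turn R to E, flip to black, move to (7,8). |black|=5
Step 5: on BLACK (7,8): turn L to N, flip to white, move to (6,8). |black|=4
Step 6: on WHITE (6,8): turn R to E, flip to black, move to (6,9). |black|=5
Step 7: on WHITE (6,9): turn R to S, flip to black, move to (7,9). |black|=6
Step 8: on WHITE (7,9): turn R to W, flip to black, move to (7,8). |black|=7
Step 9: on WHITE (7,8): turn R to N, flip to black, move to (6,8). |black|=8
Step 10: on BLACK (6,8): turn L to W, flip to white, move to (6,7). |black|=7
Step 11: on WHITE (6,7): turn R to N, flip to black, move to (5,7). |black|=8
Step 12: on WHITE (5,7): turn R to E, flip to black, move to (5,8). |black|=9
Step 13: on WHITE (5,8): turn R to S, flip to black, move to (6,8). |black|=10
Step 14: on WHITE (6,8): turn R to W, flip to black, move to (6,7). |black|=11
Step 15: on BLACK (6,7): turn L to S, flip to white, move to (7,7). |black|=10
Step 16: on BLACK (7,7): turn L to E, flip to white, move to (7,8). |black|=9
Step 17: on BLACK (7,8): turn L to N, flip to white, move to (6,8). |black|=8
Step 18: on BLACK (6,8): turn L to W, flip to white, move to (6,7). |black|=7
Step 19: on WHITE (6,7): turn R to N, flip to black, move to (5,7). |black|=8

Answer: 8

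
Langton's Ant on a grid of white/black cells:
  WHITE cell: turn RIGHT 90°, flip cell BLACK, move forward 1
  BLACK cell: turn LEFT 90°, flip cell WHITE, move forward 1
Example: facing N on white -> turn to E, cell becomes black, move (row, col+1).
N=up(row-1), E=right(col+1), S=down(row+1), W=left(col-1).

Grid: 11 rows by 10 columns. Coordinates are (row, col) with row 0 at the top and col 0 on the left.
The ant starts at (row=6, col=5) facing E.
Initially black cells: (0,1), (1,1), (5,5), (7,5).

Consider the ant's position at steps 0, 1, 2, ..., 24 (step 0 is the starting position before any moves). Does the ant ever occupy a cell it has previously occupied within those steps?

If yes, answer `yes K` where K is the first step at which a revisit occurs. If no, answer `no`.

Answer: yes 5

Derivation:
Step 1: on WHITE (6,5): turn R to S, flip to black, move to (7,5). |black|=5 — new cell
Step 2: on BLACK (7,5): turn L to E, flip to white, move to (7,6). |black|=4 — new cell
Step 3: on WHITE (7,6): turn R to S, flip to black, move to (8,6). |black|=5 — new cell
Step 4: on WHITE (8,6): turn R to W, flip to black, move to (8,5). |black|=6 — new cell
Step 5: on WHITE (8,5): turn R to N, flip to black, move to (7,5). |black|=7 — REVISIT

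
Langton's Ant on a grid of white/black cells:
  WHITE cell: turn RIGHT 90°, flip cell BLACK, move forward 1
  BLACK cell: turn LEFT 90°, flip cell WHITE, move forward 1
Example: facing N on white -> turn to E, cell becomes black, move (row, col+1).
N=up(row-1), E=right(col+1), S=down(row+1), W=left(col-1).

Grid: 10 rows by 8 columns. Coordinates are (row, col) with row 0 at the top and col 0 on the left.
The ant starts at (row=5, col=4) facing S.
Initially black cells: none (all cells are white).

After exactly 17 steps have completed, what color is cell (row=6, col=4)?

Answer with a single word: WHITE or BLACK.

Answer: BLACK

Derivation:
Step 1: on WHITE (5,4): turn R to W, flip to black, move to (5,3). |black|=1
Step 2: on WHITE (5,3): turn R to N, flip to black, move to (4,3). |black|=2
Step 3: on WHITE (4,3): turn R to E, flip to black, move to (4,4). |black|=3
Step 4: on WHITE (4,4): turn R to S, flip to black, move to (5,4). |black|=4
Step 5: on BLACK (5,4): turn L to E, flip to white, move to (5,5). |black|=3
Step 6: on WHITE (5,5): turn R to S, flip to black, move to (6,5). |black|=4
Step 7: on WHITE (6,5): turn R to W, flip to black, move to (6,4). |black|=5
Step 8: on WHITE (6,4): turn R to N, flip to black, move to (5,4). |black|=6
Step 9: on WHITE (5,4): turn R to E, flip to black, move to (5,5). |black|=7
Step 10: on BLACK (5,5): turn L to N, flip to white, move to (4,5). |black|=6
Step 11: on WHITE (4,5): turn R to E, flip to black, move to (4,6). |black|=7
Step 12: on WHITE (4,6): turn R to S, flip to black, move to (5,6). |black|=8
Step 13: on WHITE (5,6): turn R to W, flip to black, move to (5,5). |black|=9
Step 14: on WHITE (5,5): turn R to N, flip to black, move to (4,5). |black|=10
Step 15: on BLACK (4,5): turn L to W, flip to white, move to (4,4). |black|=9
Step 16: on BLACK (4,4): turn L to S, flip to white, move to (5,4). |black|=8
Step 17: on BLACK (5,4): turn L to E, flip to white, move to (5,5). |black|=7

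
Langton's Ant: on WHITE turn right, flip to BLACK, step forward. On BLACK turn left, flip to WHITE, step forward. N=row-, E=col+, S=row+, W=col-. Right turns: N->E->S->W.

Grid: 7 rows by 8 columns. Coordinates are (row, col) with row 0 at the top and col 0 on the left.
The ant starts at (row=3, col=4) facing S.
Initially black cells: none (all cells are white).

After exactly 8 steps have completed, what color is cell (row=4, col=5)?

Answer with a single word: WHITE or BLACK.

Answer: BLACK

Derivation:
Step 1: on WHITE (3,4): turn R to W, flip to black, move to (3,3). |black|=1
Step 2: on WHITE (3,3): turn R to N, flip to black, move to (2,3). |black|=2
Step 3: on WHITE (2,3): turn R to E, flip to black, move to (2,4). |black|=3
Step 4: on WHITE (2,4): turn R to S, flip to black, move to (3,4). |black|=4
Step 5: on BLACK (3,4): turn L to E, flip to white, move to (3,5). |black|=3
Step 6: on WHITE (3,5): turn R to S, flip to black, move to (4,5). |black|=4
Step 7: on WHITE (4,5): turn R to W, flip to black, move to (4,4). |black|=5
Step 8: on WHITE (4,4): turn R to N, flip to black, move to (3,4). |black|=6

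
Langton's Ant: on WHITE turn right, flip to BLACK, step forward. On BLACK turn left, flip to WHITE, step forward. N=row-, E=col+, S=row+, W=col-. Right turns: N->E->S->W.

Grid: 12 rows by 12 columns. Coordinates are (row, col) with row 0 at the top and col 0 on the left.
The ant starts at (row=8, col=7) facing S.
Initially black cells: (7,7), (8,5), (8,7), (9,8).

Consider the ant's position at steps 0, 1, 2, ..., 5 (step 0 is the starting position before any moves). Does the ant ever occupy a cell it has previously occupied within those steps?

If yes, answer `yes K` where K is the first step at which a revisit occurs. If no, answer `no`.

Answer: no

Derivation:
Step 1: on BLACK (8,7): turn L to E, flip to white, move to (8,8). |black|=3 — new cell
Step 2: on WHITE (8,8): turn R to S, flip to black, move to (9,8). |black|=4 — new cell
Step 3: on BLACK (9,8): turn L to E, flip to white, move to (9,9). |black|=3 — new cell
Step 4: on WHITE (9,9): turn R to S, flip to black, move to (10,9). |black|=4 — new cell
Step 5: on WHITE (10,9): turn R to W, flip to black, move to (10,8). |black|=5 — new cell
No revisit within 5 steps.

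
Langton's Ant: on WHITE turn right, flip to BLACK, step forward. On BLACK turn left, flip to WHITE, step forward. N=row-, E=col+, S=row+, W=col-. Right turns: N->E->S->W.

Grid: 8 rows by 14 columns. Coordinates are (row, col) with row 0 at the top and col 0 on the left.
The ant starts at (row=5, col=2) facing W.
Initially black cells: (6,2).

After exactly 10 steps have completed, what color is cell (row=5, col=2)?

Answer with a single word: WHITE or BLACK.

Answer: WHITE

Derivation:
Step 1: on WHITE (5,2): turn R to N, flip to black, move to (4,2). |black|=2
Step 2: on WHITE (4,2): turn R to E, flip to black, move to (4,3). |black|=3
Step 3: on WHITE (4,3): turn R to S, flip to black, move to (5,3). |black|=4
Step 4: on WHITE (5,3): turn R to W, flip to black, move to (5,2). |black|=5
Step 5: on BLACK (5,2): turn L to S, flip to white, move to (6,2). |black|=4
Step 6: on BLACK (6,2): turn L to E, flip to white, move to (6,3). |black|=3
Step 7: on WHITE (6,3): turn R to S, flip to black, move to (7,3). |black|=4
Step 8: on WHITE (7,3): turn R to W, flip to black, move to (7,2). |black|=5
Step 9: on WHITE (7,2): turn R to N, flip to black, move to (6,2). |black|=6
Step 10: on WHITE (6,2): turn R to E, flip to black, move to (6,3). |black|=7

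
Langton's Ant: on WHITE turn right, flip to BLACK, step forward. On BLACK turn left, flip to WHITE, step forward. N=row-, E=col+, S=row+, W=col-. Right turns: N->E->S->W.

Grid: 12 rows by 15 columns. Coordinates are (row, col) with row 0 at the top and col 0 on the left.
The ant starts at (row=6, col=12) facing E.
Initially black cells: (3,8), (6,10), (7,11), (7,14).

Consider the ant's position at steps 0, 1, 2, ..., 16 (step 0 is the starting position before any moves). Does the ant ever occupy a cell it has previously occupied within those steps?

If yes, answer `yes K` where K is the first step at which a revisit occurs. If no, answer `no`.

Answer: yes 6

Derivation:
Step 1: on WHITE (6,12): turn R to S, flip to black, move to (7,12). |black|=5 — new cell
Step 2: on WHITE (7,12): turn R to W, flip to black, move to (7,11). |black|=6 — new cell
Step 3: on BLACK (7,11): turn L to S, flip to white, move to (8,11). |black|=5 — new cell
Step 4: on WHITE (8,11): turn R to W, flip to black, move to (8,10). |black|=6 — new cell
Step 5: on WHITE (8,10): turn R to N, flip to black, move to (7,10). |black|=7 — new cell
Step 6: on WHITE (7,10): turn R to E, flip to black, move to (7,11). |black|=8 — REVISIT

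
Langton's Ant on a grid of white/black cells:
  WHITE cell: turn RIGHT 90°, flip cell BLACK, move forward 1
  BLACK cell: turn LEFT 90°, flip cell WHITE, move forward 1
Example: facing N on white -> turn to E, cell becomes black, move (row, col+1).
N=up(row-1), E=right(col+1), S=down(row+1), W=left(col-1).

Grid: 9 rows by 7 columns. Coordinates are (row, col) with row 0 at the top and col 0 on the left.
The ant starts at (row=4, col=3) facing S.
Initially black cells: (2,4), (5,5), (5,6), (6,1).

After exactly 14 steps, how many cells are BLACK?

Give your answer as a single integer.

Step 1: on WHITE (4,3): turn R to W, flip to black, move to (4,2). |black|=5
Step 2: on WHITE (4,2): turn R to N, flip to black, move to (3,2). |black|=6
Step 3: on WHITE (3,2): turn R to E, flip to black, move to (3,3). |black|=7
Step 4: on WHITE (3,3): turn R to S, flip to black, move to (4,3). |black|=8
Step 5: on BLACK (4,3): turn L to E, flip to white, move to (4,4). |black|=7
Step 6: on WHITE (4,4): turn R to S, flip to black, move to (5,4). |black|=8
Step 7: on WHITE (5,4): turn R to W, flip to black, move to (5,3). |black|=9
Step 8: on WHITE (5,3): turn R to N, flip to black, move to (4,3). |black|=10
Step 9: on WHITE (4,3): turn R to E, flip to black, move to (4,4). |black|=11
Step 10: on BLACK (4,4): turn L to N, flip to white, move to (3,4). |black|=10
Step 11: on WHITE (3,4): turn R to E, flip to black, move to (3,5). |black|=11
Step 12: on WHITE (3,5): turn R to S, flip to black, move to (4,5). |black|=12
Step 13: on WHITE (4,5): turn R to W, flip to black, move to (4,4). |black|=13
Step 14: on WHITE (4,4): turn R to N, flip to black, move to (3,4). |black|=14

Answer: 14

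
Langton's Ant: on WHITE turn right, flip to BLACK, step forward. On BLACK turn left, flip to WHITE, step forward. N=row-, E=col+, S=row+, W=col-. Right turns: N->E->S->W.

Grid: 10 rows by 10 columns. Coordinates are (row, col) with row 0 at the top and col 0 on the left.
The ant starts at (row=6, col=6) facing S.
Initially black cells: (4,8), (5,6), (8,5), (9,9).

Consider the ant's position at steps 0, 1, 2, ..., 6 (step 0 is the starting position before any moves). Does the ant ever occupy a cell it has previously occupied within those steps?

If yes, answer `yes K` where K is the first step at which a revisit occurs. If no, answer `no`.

Step 1: on WHITE (6,6): turn R to W, flip to black, move to (6,5). |black|=5 — new cell
Step 2: on WHITE (6,5): turn R to N, flip to black, move to (5,5). |black|=6 — new cell
Step 3: on WHITE (5,5): turn R to E, flip to black, move to (5,6). |black|=7 — new cell
Step 4: on BLACK (5,6): turn L to N, flip to white, move to (4,6). |black|=6 — new cell
Step 5: on WHITE (4,6): turn R to E, flip to black, move to (4,7). |black|=7 — new cell
Step 6: on WHITE (4,7): turn R to S, flip to black, move to (5,7). |black|=8 — new cell
No revisit within 6 steps.

Answer: no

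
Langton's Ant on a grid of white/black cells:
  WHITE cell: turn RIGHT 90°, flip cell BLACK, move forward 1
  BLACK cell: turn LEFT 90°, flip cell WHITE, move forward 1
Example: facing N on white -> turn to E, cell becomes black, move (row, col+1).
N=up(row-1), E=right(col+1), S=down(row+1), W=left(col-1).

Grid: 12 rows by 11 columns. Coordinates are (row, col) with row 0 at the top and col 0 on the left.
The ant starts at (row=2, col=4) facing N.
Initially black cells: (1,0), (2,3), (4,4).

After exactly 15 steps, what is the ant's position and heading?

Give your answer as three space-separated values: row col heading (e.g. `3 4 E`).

Step 1: on WHITE (2,4): turn R to E, flip to black, move to (2,5). |black|=4
Step 2: on WHITE (2,5): turn R to S, flip to black, move to (3,5). |black|=5
Step 3: on WHITE (3,5): turn R to W, flip to black, move to (3,4). |black|=6
Step 4: on WHITE (3,4): turn R to N, flip to black, move to (2,4). |black|=7
Step 5: on BLACK (2,4): turn L to W, flip to white, move to (2,3). |black|=6
Step 6: on BLACK (2,3): turn L to S, flip to white, move to (3,3). |black|=5
Step 7: on WHITE (3,3): turn R to W, flip to black, move to (3,2). |black|=6
Step 8: on WHITE (3,2): turn R to N, flip to black, move to (2,2). |black|=7
Step 9: on WHITE (2,2): turn R to E, flip to black, move to (2,3). |black|=8
Step 10: on WHITE (2,3): turn R to S, flip to black, move to (3,3). |black|=9
Step 11: on BLACK (3,3): turn L to E, flip to white, move to (3,4). |black|=8
Step 12: on BLACK (3,4): turn L to N, flip to white, move to (2,4). |black|=7
Step 13: on WHITE (2,4): turn R to E, flip to black, move to (2,5). |black|=8
Step 14: on BLACK (2,5): turn L to N, flip to white, move to (1,5). |black|=7
Step 15: on WHITE (1,5): turn R to E, flip to black, move to (1,6). |black|=8

Answer: 1 6 E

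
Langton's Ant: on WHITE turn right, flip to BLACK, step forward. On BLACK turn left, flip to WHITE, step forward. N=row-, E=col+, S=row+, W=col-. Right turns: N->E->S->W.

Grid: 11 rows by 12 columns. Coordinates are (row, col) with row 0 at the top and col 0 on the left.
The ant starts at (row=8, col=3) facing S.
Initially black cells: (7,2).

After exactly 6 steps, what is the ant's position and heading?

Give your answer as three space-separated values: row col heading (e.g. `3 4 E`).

Step 1: on WHITE (8,3): turn R to W, flip to black, move to (8,2). |black|=2
Step 2: on WHITE (8,2): turn R to N, flip to black, move to (7,2). |black|=3
Step 3: on BLACK (7,2): turn L to W, flip to white, move to (7,1). |black|=2
Step 4: on WHITE (7,1): turn R to N, flip to black, move to (6,1). |black|=3
Step 5: on WHITE (6,1): turn R to E, flip to black, move to (6,2). |black|=4
Step 6: on WHITE (6,2): turn R to S, flip to black, move to (7,2). |black|=5

Answer: 7 2 S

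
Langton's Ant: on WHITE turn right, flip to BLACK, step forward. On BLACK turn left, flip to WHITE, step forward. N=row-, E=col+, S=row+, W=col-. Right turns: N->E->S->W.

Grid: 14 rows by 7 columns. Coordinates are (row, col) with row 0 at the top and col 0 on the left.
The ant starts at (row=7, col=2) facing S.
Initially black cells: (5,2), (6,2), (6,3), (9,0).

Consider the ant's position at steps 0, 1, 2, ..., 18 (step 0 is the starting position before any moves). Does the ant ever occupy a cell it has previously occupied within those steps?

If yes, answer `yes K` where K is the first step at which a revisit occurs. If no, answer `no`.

Answer: yes 8

Derivation:
Step 1: on WHITE (7,2): turn R to W, flip to black, move to (7,1). |black|=5 — new cell
Step 2: on WHITE (7,1): turn R to N, flip to black, move to (6,1). |black|=6 — new cell
Step 3: on WHITE (6,1): turn R to E, flip to black, move to (6,2). |black|=7 — new cell
Step 4: on BLACK (6,2): turn L to N, flip to white, move to (5,2). |black|=6 — new cell
Step 5: on BLACK (5,2): turn L to W, flip to white, move to (5,1). |black|=5 — new cell
Step 6: on WHITE (5,1): turn R to N, flip to black, move to (4,1). |black|=6 — new cell
Step 7: on WHITE (4,1): turn R to E, flip to black, move to (4,2). |black|=7 — new cell
Step 8: on WHITE (4,2): turn R to S, flip to black, move to (5,2). |black|=8 — REVISIT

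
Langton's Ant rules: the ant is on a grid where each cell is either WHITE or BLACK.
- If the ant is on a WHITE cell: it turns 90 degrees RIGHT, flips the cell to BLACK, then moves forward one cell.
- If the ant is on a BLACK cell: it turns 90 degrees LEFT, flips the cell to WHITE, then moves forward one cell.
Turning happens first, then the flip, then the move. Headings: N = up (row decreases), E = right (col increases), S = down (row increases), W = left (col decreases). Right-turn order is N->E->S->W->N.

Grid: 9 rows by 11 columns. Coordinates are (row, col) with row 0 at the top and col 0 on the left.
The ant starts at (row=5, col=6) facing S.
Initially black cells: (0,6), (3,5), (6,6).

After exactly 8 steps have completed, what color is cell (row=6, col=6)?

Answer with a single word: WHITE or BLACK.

Answer: WHITE

Derivation:
Step 1: on WHITE (5,6): turn R to W, flip to black, move to (5,5). |black|=4
Step 2: on WHITE (5,5): turn R to N, flip to black, move to (4,5). |black|=5
Step 3: on WHITE (4,5): turn R to E, flip to black, move to (4,6). |black|=6
Step 4: on WHITE (4,6): turn R to S, flip to black, move to (5,6). |black|=7
Step 5: on BLACK (5,6): turn L to E, flip to white, move to (5,7). |black|=6
Step 6: on WHITE (5,7): turn R to S, flip to black, move to (6,7). |black|=7
Step 7: on WHITE (6,7): turn R to W, flip to black, move to (6,6). |black|=8
Step 8: on BLACK (6,6): turn L to S, flip to white, move to (7,6). |black|=7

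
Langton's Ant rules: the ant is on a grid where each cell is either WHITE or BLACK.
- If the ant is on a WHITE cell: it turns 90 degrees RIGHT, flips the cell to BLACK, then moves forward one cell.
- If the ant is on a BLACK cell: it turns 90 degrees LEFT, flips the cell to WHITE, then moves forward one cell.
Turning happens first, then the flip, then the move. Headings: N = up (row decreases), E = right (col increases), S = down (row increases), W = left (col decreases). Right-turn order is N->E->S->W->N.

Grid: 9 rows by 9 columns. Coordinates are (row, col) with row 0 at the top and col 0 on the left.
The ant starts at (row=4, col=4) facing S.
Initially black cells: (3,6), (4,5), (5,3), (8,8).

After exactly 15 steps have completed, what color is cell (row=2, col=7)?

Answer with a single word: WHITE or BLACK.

Answer: BLACK

Derivation:
Step 1: on WHITE (4,4): turn R to W, flip to black, move to (4,3). |black|=5
Step 2: on WHITE (4,3): turn R to N, flip to black, move to (3,3). |black|=6
Step 3: on WHITE (3,3): turn R to E, flip to black, move to (3,4). |black|=7
Step 4: on WHITE (3,4): turn R to S, flip to black, move to (4,4). |black|=8
Step 5: on BLACK (4,4): turn L to E, flip to white, move to (4,5). |black|=7
Step 6: on BLACK (4,5): turn L to N, flip to white, move to (3,5). |black|=6
Step 7: on WHITE (3,5): turn R to E, flip to black, move to (3,6). |black|=7
Step 8: on BLACK (3,6): turn L to N, flip to white, move to (2,6). |black|=6
Step 9: on WHITE (2,6): turn R to E, flip to black, move to (2,7). |black|=7
Step 10: on WHITE (2,7): turn R to S, flip to black, move to (3,7). |black|=8
Step 11: on WHITE (3,7): turn R to W, flip to black, move to (3,6). |black|=9
Step 12: on WHITE (3,6): turn R to N, flip to black, move to (2,6). |black|=10
Step 13: on BLACK (2,6): turn L to W, flip to white, move to (2,5). |black|=9
Step 14: on WHITE (2,5): turn R to N, flip to black, move to (1,5). |black|=10
Step 15: on WHITE (1,5): turn R to E, flip to black, move to (1,6). |black|=11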